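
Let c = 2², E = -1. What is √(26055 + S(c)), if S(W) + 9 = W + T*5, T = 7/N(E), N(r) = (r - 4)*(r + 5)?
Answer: 3*√11577/2 ≈ 161.39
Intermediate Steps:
N(r) = (-4 + r)*(5 + r)
c = 4
T = -7/20 (T = 7/(-20 - 1 + (-1)²) = 7/(-20 - 1 + 1) = 7/(-20) = 7*(-1/20) = -7/20 ≈ -0.35000)
S(W) = -43/4 + W (S(W) = -9 + (W - 7/20*5) = -9 + (W - 7/4) = -9 + (-7/4 + W) = -43/4 + W)
√(26055 + S(c)) = √(26055 + (-43/4 + 4)) = √(26055 - 27/4) = √(104193/4) = 3*√11577/2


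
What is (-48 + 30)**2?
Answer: 324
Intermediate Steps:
(-48 + 30)**2 = (-18)**2 = 324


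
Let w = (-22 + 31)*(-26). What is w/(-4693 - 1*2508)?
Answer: 234/7201 ≈ 0.032495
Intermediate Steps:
w = -234 (w = 9*(-26) = -234)
w/(-4693 - 1*2508) = -234/(-4693 - 1*2508) = -234/(-4693 - 2508) = -234/(-7201) = -234*(-1/7201) = 234/7201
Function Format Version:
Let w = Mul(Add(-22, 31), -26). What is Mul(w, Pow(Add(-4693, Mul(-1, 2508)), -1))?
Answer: Rational(234, 7201) ≈ 0.032495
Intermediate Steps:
w = -234 (w = Mul(9, -26) = -234)
Mul(w, Pow(Add(-4693, Mul(-1, 2508)), -1)) = Mul(-234, Pow(Add(-4693, Mul(-1, 2508)), -1)) = Mul(-234, Pow(Add(-4693, -2508), -1)) = Mul(-234, Pow(-7201, -1)) = Mul(-234, Rational(-1, 7201)) = Rational(234, 7201)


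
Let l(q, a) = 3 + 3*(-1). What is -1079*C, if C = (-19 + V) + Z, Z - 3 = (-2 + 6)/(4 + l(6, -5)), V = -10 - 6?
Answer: 33449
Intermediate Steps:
l(q, a) = 0 (l(q, a) = 3 - 3 = 0)
V = -16
Z = 4 (Z = 3 + (-2 + 6)/(4 + 0) = 3 + 4/4 = 3 + 4*(¼) = 3 + 1 = 4)
C = -31 (C = (-19 - 16) + 4 = -35 + 4 = -31)
-1079*C = -1079*(-31) = 33449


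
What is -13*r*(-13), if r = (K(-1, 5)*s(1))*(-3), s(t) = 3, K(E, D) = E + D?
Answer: -6084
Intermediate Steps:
K(E, D) = D + E
r = -36 (r = ((5 - 1)*3)*(-3) = (4*3)*(-3) = 12*(-3) = -36)
-13*r*(-13) = -13*(-36)*(-13) = 468*(-13) = -6084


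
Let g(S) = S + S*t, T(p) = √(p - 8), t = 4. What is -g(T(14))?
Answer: -5*√6 ≈ -12.247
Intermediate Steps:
T(p) = √(-8 + p)
g(S) = 5*S (g(S) = S + S*4 = S + 4*S = 5*S)
-g(T(14)) = -5*√(-8 + 14) = -5*√6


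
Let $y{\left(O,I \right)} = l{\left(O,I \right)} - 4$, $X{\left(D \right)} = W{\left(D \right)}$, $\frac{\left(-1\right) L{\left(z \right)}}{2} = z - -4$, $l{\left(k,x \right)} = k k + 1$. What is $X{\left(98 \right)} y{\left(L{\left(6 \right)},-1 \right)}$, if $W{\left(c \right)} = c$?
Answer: $38906$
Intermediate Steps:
$l{\left(k,x \right)} = 1 + k^{2}$ ($l{\left(k,x \right)} = k^{2} + 1 = 1 + k^{2}$)
$L{\left(z \right)} = -8 - 2 z$ ($L{\left(z \right)} = - 2 \left(z - -4\right) = - 2 \left(z + 4\right) = - 2 \left(4 + z\right) = -8 - 2 z$)
$X{\left(D \right)} = D$
$y{\left(O,I \right)} = -3 + O^{2}$ ($y{\left(O,I \right)} = \left(1 + O^{2}\right) - 4 = -3 + O^{2}$)
$X{\left(98 \right)} y{\left(L{\left(6 \right)},-1 \right)} = 98 \left(-3 + \left(-8 - 12\right)^{2}\right) = 98 \left(-3 + \left(-20\right)^{2}\right) = 98 \left(-3 + 400\right) = 98 \cdot 397 = 38906$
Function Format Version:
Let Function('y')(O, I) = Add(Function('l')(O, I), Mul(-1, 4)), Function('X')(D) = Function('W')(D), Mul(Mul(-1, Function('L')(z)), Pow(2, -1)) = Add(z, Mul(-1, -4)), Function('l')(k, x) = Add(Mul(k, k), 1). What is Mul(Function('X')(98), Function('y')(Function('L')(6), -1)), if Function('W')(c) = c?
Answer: 38906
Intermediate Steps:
Function('l')(k, x) = Add(1, Pow(k, 2)) (Function('l')(k, x) = Add(Pow(k, 2), 1) = Add(1, Pow(k, 2)))
Function('L')(z) = Add(-8, Mul(-2, z)) (Function('L')(z) = Mul(-2, Add(z, Mul(-1, -4))) = Mul(-2, Add(z, 4)) = Mul(-2, Add(4, z)) = Add(-8, Mul(-2, z)))
Function('X')(D) = D
Function('y')(O, I) = Add(-3, Pow(O, 2)) (Function('y')(O, I) = Add(Add(1, Pow(O, 2)), Mul(-1, 4)) = Add(Add(1, Pow(O, 2)), -4) = Add(-3, Pow(O, 2)))
Mul(Function('X')(98), Function('y')(Function('L')(6), -1)) = Mul(98, Add(-3, Pow(Add(-8, Mul(-2, 6)), 2))) = Mul(98, Add(-3, Pow(Add(-8, -12), 2))) = Mul(98, Add(-3, Pow(-20, 2))) = Mul(98, Add(-3, 400)) = Mul(98, 397) = 38906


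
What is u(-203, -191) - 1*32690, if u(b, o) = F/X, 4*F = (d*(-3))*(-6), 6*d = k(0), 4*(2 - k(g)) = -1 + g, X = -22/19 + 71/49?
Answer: -141718703/4336 ≈ -32684.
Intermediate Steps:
X = 271/931 (X = -22*1/19 + 71*(1/49) = -22/19 + 71/49 = 271/931 ≈ 0.29108)
k(g) = 9/4 - g/4 (k(g) = 2 - (-1 + g)/4 = 2 + (¼ - g/4) = 9/4 - g/4)
d = 3/8 (d = (9/4 - ¼*0)/6 = (9/4 + 0)/6 = (⅙)*(9/4) = 3/8 ≈ 0.37500)
F = 27/16 (F = (((3/8)*(-3))*(-6))/4 = (-9/8*(-6))/4 = (¼)*(27/4) = 27/16 ≈ 1.6875)
u(b, o) = 25137/4336 (u(b, o) = 27/(16*(271/931)) = (27/16)*(931/271) = 25137/4336)
u(-203, -191) - 1*32690 = 25137/4336 - 1*32690 = 25137/4336 - 32690 = -141718703/4336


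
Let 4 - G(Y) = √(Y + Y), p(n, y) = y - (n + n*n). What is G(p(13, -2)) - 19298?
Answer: -19294 - 4*I*√23 ≈ -19294.0 - 19.183*I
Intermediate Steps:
p(n, y) = y - n - n² (p(n, y) = y - (n + n²) = y + (-n - n²) = y - n - n²)
G(Y) = 4 - √2*√Y (G(Y) = 4 - √(Y + Y) = 4 - √(2*Y) = 4 - √2*√Y)
G(p(13, -2)) - 19298 = (4 - √2*√(-2 - 1*13 - 1*13²)) - 19298 = (4 - √2*√(-2 - 13 - 1*169)) - 19298 = (4 - √2*√(-2 - 13 - 169)) - 19298 = (4 - √2*√(-184)) - 19298 = (4 - √2*2*I*√46) - 19298 = (4 - 4*I*√23) - 19298 = -19294 - 4*I*√23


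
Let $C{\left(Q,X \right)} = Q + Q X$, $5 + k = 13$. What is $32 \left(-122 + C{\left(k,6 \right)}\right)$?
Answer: $-2112$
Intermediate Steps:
$k = 8$ ($k = -5 + 13 = 8$)
$32 \left(-122 + C{\left(k,6 \right)}\right) = 32 \left(-122 + 8 \left(1 + 6\right)\right) = 32 \left(-122 + 8 \cdot 7\right) = 32 \left(-122 + 56\right) = 32 \left(-66\right) = -2112$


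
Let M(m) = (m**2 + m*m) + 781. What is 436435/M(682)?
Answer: 436435/931029 ≈ 0.46877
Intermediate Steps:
M(m) = 781 + 2*m**2 (M(m) = (m**2 + m**2) + 781 = 2*m**2 + 781 = 781 + 2*m**2)
436435/M(682) = 436435/(781 + 2*682**2) = 436435/(781 + 2*465124) = 436435/(781 + 930248) = 436435/931029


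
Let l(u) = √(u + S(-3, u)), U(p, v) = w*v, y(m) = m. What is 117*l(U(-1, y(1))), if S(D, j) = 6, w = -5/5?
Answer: 117*√5 ≈ 261.62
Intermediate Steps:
w = -1 (w = -5*⅕ = -1)
U(p, v) = -v
l(u) = √(6 + u) (l(u) = √(u + 6) = √(6 + u))
117*l(U(-1, y(1))) = 117*√(6 - 1*1) = 117*√(6 - 1) = 117*√5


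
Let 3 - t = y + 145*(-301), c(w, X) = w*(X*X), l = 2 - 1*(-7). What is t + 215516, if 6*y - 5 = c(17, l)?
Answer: 776801/3 ≈ 2.5893e+5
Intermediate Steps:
l = 9 (l = 2 + 7 = 9)
c(w, X) = w*X²
y = 691/3 (y = ⅚ + (17*9²)/6 = ⅚ + (17*81)/6 = ⅚ + (⅙)*1377 = ⅚ + 459/2 = 691/3 ≈ 230.33)
t = 130253/3 (t = 3 - (691/3 + 145*(-301)) = 3 - (691/3 - 43645) = 3 - 1*(-130244/3) = 3 + 130244/3 = 130253/3 ≈ 43418.)
t + 215516 = 130253/3 + 215516 = 776801/3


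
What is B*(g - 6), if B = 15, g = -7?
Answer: -195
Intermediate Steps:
B*(g - 6) = 15*(-7 - 6) = 15*(-13) = -195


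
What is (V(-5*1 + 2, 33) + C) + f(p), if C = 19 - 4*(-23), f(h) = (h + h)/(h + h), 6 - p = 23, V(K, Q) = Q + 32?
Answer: 177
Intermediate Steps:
V(K, Q) = 32 + Q
p = -17 (p = 6 - 1*23 = 6 - 23 = -17)
f(h) = 1 (f(h) = (2*h)/((2*h)) = (2*h)*(1/(2*h)) = 1)
C = 111 (C = 19 + 92 = 111)
(V(-5*1 + 2, 33) + C) + f(p) = ((32 + 33) + 111) + 1 = (65 + 111) + 1 = 176 + 1 = 177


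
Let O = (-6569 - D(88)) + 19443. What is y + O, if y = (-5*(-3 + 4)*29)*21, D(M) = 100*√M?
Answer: 9829 - 200*√22 ≈ 8890.9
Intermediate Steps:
O = 12874 - 200*√22 (O = (-6569 - 100*√88) + 19443 = (-6569 - 100*2*√22) + 19443 = (-6569 - 200*√22) + 19443 = 12874 - 200*√22 ≈ 11936.)
y = -3045 (y = (-5*1*29)*21 = -5*29*21 = -145*21 = -3045)
y + O = -3045 + (12874 - 200*√22) = 9829 - 200*√22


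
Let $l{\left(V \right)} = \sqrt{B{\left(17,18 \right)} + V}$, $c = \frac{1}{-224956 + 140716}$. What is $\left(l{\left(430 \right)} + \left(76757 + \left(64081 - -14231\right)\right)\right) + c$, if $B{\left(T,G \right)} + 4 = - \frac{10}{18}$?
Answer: $\frac{13063012559}{84240} + \frac{\sqrt{3829}}{3} \approx 1.5509 \cdot 10^{5}$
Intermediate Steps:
$B{\left(T,G \right)} = - \frac{41}{9}$ ($B{\left(T,G \right)} = -4 - \frac{10}{18} = -4 - \frac{5}{9} = - \frac{41}{9}$)
$c = - \frac{1}{84240}$ ($c = \frac{1}{-84240} = - \frac{1}{84240} \approx -1.1871 \cdot 10^{-5}$)
$l{\left(V \right)} = \sqrt{- \frac{41}{9} + V}$
$\left(l{\left(430 \right)} + \left(76757 + \left(64081 - -14231\right)\right)\right) + c = \left(\frac{\sqrt{-41 + 9 \cdot 430}}{3} + \left(76757 + \left(64081 - -14231\right)\right)\right) - \frac{1}{84240} = \left(\frac{\sqrt{-41 + 3870}}{3} + \left(76757 + \left(64081 + 14231\right)\right)\right) - \frac{1}{84240} = \left(\frac{\sqrt{3829}}{3} + \left(76757 + 78312\right)\right) - \frac{1}{84240} = \left(\frac{\sqrt{3829}}{3} + 155069\right) - \frac{1}{84240} = \left(155069 + \frac{\sqrt{3829}}{3}\right) - \frac{1}{84240} = \frac{13063012559}{84240} + \frac{\sqrt{3829}}{3}$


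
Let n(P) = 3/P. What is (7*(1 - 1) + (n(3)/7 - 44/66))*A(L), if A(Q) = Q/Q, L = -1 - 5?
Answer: -11/21 ≈ -0.52381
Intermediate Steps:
L = -6
A(Q) = 1
(7*(1 - 1) + (n(3)/7 - 44/66))*A(L) = (7*(1 - 1) + ((3/3)/7 - 44/66))*1 = (7*0 + ((3*(⅓))*(⅐) - 44*1/66))*1 = (0 + (1*(⅐) - ⅔))*1 = (0 + (⅐ - ⅔))*1 = (0 - 11/21)*1 = -11/21*1 = -11/21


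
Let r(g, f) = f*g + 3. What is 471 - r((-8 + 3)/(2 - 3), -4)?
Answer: 488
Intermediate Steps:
r(g, f) = 3 + f*g
471 - r((-8 + 3)/(2 - 3), -4) = 471 - (3 - 4*(-8 + 3)/(2 - 3)) = 471 - (3 - (-20)/(-1)) = 471 - (3 - (-20)*(-1)) = 471 - (3 - 4*5) = 471 - (3 - 20) = 471 - 1*(-17) = 471 + 17 = 488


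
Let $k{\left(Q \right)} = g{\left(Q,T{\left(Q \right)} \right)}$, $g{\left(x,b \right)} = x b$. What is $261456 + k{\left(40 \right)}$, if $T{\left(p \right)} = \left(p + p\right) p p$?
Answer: $5381456$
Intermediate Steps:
$T{\left(p \right)} = 2 p^{3}$ ($T{\left(p \right)} = 2 p p p = 2 p^{2} p = 2 p^{3}$)
$g{\left(x,b \right)} = b x$
$k{\left(Q \right)} = 2 Q^{4}$ ($k{\left(Q \right)} = 2 Q^{3} Q = 2 Q^{4}$)
$261456 + k{\left(40 \right)} = 261456 + 2 \cdot 40^{4} = 261456 + 2 \cdot 2560000 = 261456 + 5120000 = 5381456$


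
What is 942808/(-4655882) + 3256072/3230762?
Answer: 3028474688952/3760511660521 ≈ 0.80534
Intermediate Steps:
942808/(-4655882) + 3256072/3230762 = 942808*(-1/4655882) + 3256072*(1/3230762) = -471404/2327941 + 1628036/1615381 = 3028474688952/3760511660521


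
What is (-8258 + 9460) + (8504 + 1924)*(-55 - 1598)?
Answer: -17236282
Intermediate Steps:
(-8258 + 9460) + (8504 + 1924)*(-55 - 1598) = 1202 + 10428*(-1653) = 1202 - 17237484 = -17236282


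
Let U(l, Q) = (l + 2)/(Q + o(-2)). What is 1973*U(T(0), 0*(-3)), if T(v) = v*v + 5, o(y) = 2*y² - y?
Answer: 13811/10 ≈ 1381.1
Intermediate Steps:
o(y) = -y + 2*y²
T(v) = 5 + v² (T(v) = v² + 5 = 5 + v²)
U(l, Q) = (2 + l)/(10 + Q) (U(l, Q) = (l + 2)/(Q - 2*(-1 + 2*(-2))) = (2 + l)/(Q - 2*(-1 - 4)) = (2 + l)/(Q - 2*(-5)) = (2 + l)/(Q + 10) = (2 + l)/(10 + Q))
1973*U(T(0), 0*(-3)) = 1973*((2 + (5 + 0²))/(10 + 0*(-3))) = 1973*((2 + (5 + 0))/(10 + 0)) = 1973*((2 + 5)/10) = 1973*((⅒)*7) = 1973*(7/10) = 13811/10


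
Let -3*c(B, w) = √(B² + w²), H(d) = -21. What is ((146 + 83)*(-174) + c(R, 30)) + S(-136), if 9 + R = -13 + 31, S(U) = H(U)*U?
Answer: -36990 - √109 ≈ -37000.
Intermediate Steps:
S(U) = -21*U
R = 9 (R = -9 + (-13 + 31) = -9 + 18 = 9)
c(B, w) = -√(B² + w²)/3
((146 + 83)*(-174) + c(R, 30)) + S(-136) = ((146 + 83)*(-174) - √(9² + 30²)/3) - 21*(-136) = (229*(-174) - √(81 + 900)/3) + 2856 = (-39846 - √109) + 2856 = -36990 - √109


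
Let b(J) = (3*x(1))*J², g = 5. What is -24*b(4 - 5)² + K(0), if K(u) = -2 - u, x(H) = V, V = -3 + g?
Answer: -866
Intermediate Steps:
V = 2 (V = -3 + 5 = 2)
x(H) = 2
b(J) = 6*J² (b(J) = (3*2)*J² = 6*J²)
-24*b(4 - 5)² + K(0) = -24*36*(4 - 5)⁴ + (-2 - 1*0) = -24*(6*(-1)²)² + (-2 + 0) = -24*(6*1)² - 2 = -24*6² - 2 = -24*36 - 2 = -864 - 2 = -866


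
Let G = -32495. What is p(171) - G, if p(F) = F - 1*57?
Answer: 32609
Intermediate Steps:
p(F) = -57 + F (p(F) = F - 57 = -57 + F)
p(171) - G = (-57 + 171) - 1*(-32495) = 114 + 32495 = 32609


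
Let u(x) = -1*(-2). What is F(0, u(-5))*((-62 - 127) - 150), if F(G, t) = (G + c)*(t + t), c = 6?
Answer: -8136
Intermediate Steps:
u(x) = 2
F(G, t) = 2*t*(6 + G) (F(G, t) = (G + 6)*(t + t) = (6 + G)*(2*t) = 2*t*(6 + G))
F(0, u(-5))*((-62 - 127) - 150) = (2*2*(6 + 0))*((-62 - 127) - 150) = (2*2*6)*(-189 - 150) = 24*(-339) = -8136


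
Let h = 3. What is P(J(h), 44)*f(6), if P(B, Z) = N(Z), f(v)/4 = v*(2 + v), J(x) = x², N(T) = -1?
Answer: -192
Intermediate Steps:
f(v) = 4*v*(2 + v) (f(v) = 4*(v*(2 + v)) = 4*v*(2 + v))
P(B, Z) = -1
P(J(h), 44)*f(6) = -4*6*(2 + 6) = -4*6*8 = -1*192 = -192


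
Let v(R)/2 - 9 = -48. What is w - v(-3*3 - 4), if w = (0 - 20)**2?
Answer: 478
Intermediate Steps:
v(R) = -78 (v(R) = 18 + 2*(-48) = 18 - 96 = -78)
w = 400 (w = (-20)**2 = 400)
w - v(-3*3 - 4) = 400 - 1*(-78) = 400 + 78 = 478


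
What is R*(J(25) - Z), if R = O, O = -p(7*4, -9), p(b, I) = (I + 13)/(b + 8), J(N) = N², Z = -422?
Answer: -349/3 ≈ -116.33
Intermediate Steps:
p(b, I) = (13 + I)/(8 + b)
O = -⅑ (O = -(13 - 9)/(8 + 7*4) = -4/(8 + 28) = -4/36 = -1*⅑ = -⅑ ≈ -0.11111)
R = -⅑ ≈ -0.11111
R*(J(25) - Z) = -(25² - 1*(-422))/9 = -(625 + 422)/9 = -⅑*1047 = -349/3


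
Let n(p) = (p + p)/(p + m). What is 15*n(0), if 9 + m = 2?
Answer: 0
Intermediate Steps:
m = -7 (m = -9 + 2 = -7)
n(p) = 2*p/(-7 + p) (n(p) = (p + p)/(p - 7) = (2*p)/(-7 + p) = 2*p/(-7 + p))
15*n(0) = 15*(2*0/(-7 + 0)) = 15*(2*0/(-7)) = 15*(2*0*(-⅐)) = 15*0 = 0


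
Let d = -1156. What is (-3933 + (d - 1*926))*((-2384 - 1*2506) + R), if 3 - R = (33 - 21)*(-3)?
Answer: 29178765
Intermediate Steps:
R = 39 (R = 3 - (33 - 21)*(-3) = 3 - 12*(-3) = 3 - 1*(-36) = 3 + 36 = 39)
(-3933 + (d - 1*926))*((-2384 - 1*2506) + R) = (-3933 + (-1156 - 1*926))*((-2384 - 1*2506) + 39) = (-3933 + (-1156 - 926))*((-2384 - 2506) + 39) = (-3933 - 2082)*(-4890 + 39) = -6015*(-4851) = 29178765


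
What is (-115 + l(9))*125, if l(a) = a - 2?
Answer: -13500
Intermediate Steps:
l(a) = -2 + a
(-115 + l(9))*125 = (-115 + (-2 + 9))*125 = (-115 + 7)*125 = -108*125 = -13500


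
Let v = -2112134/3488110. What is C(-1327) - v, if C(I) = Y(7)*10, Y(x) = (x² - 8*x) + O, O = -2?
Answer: -155908883/1744055 ≈ -89.395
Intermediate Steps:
v = -1056067/1744055 (v = -2112134*1/3488110 = -1056067/1744055 ≈ -0.60552)
Y(x) = -2 + x² - 8*x (Y(x) = (x² - 8*x) - 2 = -2 + x² - 8*x)
C(I) = -90 (C(I) = (-2 + 7² - 8*7)*10 = (-2 + 49 - 56)*10 = -9*10 = -90)
C(-1327) - v = -90 - 1*(-1056067/1744055) = -90 + 1056067/1744055 = -155908883/1744055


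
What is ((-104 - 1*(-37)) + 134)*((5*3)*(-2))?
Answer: -2010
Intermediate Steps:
((-104 - 1*(-37)) + 134)*((5*3)*(-2)) = ((-104 + 37) + 134)*(15*(-2)) = (-67 + 134)*(-30) = 67*(-30) = -2010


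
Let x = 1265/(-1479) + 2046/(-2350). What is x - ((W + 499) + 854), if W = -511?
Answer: -1466248042/1737825 ≈ -843.73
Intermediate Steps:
x = -2999392/1737825 (x = 1265*(-1/1479) + 2046*(-1/2350) = -1265/1479 - 1023/1175 = -2999392/1737825 ≈ -1.7259)
x - ((W + 499) + 854) = -2999392/1737825 - ((-511 + 499) + 854) = -2999392/1737825 - (-12 + 854) = -2999392/1737825 - 1*842 = -2999392/1737825 - 842 = -1466248042/1737825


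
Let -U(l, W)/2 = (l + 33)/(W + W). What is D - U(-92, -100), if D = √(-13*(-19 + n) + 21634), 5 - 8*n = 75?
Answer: 59/100 + √87979/2 ≈ 148.90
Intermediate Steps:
n = -35/4 (n = 5/8 - ⅛*75 = 5/8 - 75/8 = -35/4 ≈ -8.7500)
U(l, W) = -(33 + l)/W (U(l, W) = -2*(l + 33)/(W + W) = -2*(33 + l)/(2*W) = -2*(33 + l)*1/(2*W) = -(33 + l)/W)
D = √87979/2 (D = √(-13*(-19 - 35/4) + 21634) = √(-13*(-111/4) + 21634) = √(1443/4 + 21634) = √(87979/4) = √87979/2 ≈ 148.31)
D - U(-92, -100) = √87979/2 - (-33 - 1*(-92))/(-100) = √87979/2 - (-1)*(-33 + 92)/100 = √87979/2 - (-1)*59/100 = √87979/2 - 1*(-59/100) = √87979/2 + 59/100 = 59/100 + √87979/2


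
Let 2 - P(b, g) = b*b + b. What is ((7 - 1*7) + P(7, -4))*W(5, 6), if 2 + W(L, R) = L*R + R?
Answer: -1836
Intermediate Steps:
P(b, g) = 2 - b - b**2 (P(b, g) = 2 - (b*b + b) = 2 - (b**2 + b) = 2 - (b + b**2) = 2 + (-b - b**2) = 2 - b - b**2)
W(L, R) = -2 + R + L*R (W(L, R) = -2 + (L*R + R) = -2 + (R + L*R) = -2 + R + L*R)
((7 - 1*7) + P(7, -4))*W(5, 6) = ((7 - 1*7) + (2 - 1*7 - 1*7**2))*(-2 + 6 + 5*6) = ((7 - 7) + (2 - 7 - 1*49))*(-2 + 6 + 30) = (0 + (2 - 7 - 49))*34 = (0 - 54)*34 = -54*34 = -1836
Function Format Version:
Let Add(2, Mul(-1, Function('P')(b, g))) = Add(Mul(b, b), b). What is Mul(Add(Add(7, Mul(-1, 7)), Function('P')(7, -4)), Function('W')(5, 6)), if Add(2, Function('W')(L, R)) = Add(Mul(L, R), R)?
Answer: -1836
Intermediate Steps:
Function('P')(b, g) = Add(2, Mul(-1, b), Mul(-1, Pow(b, 2))) (Function('P')(b, g) = Add(2, Mul(-1, Add(Mul(b, b), b))) = Add(2, Mul(-1, Add(Pow(b, 2), b))) = Add(2, Mul(-1, Add(b, Pow(b, 2)))) = Add(2, Add(Mul(-1, b), Mul(-1, Pow(b, 2)))) = Add(2, Mul(-1, b), Mul(-1, Pow(b, 2))))
Function('W')(L, R) = Add(-2, R, Mul(L, R)) (Function('W')(L, R) = Add(-2, Add(Mul(L, R), R)) = Add(-2, Add(R, Mul(L, R))) = Add(-2, R, Mul(L, R)))
Mul(Add(Add(7, Mul(-1, 7)), Function('P')(7, -4)), Function('W')(5, 6)) = Mul(Add(Add(7, Mul(-1, 7)), Add(2, Mul(-1, 7), Mul(-1, Pow(7, 2)))), Add(-2, 6, Mul(5, 6))) = Mul(Add(Add(7, -7), Add(2, -7, Mul(-1, 49))), Add(-2, 6, 30)) = Mul(Add(0, Add(2, -7, -49)), 34) = Mul(Add(0, -54), 34) = Mul(-54, 34) = -1836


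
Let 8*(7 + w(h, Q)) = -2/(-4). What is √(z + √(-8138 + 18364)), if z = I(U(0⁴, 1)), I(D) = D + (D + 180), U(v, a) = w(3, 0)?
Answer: √(2658 + 16*√10226)/4 ≈ 16.348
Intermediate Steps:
w(h, Q) = -111/16 (w(h, Q) = -7 + (-2/(-4))/8 = -7 + (-2*(-¼))/8 = -7 + (⅛)*(½) = -7 + 1/16 = -111/16)
U(v, a) = -111/16
I(D) = 180 + 2*D (I(D) = D + (180 + D) = 180 + 2*D)
z = 1329/8 (z = 180 + 2*(-111/16) = 180 - 111/8 = 1329/8 ≈ 166.13)
√(z + √(-8138 + 18364)) = √(1329/8 + √(-8138 + 18364)) = √(1329/8 + √10226)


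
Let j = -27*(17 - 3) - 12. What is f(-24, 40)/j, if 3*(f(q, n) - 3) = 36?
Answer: -1/26 ≈ -0.038462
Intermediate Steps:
f(q, n) = 15 (f(q, n) = 3 + (1/3)*36 = 3 + 12 = 15)
j = -390 (j = -27*14 - 12 = -378 - 12 = -390)
f(-24, 40)/j = 15/(-390) = 15*(-1/390) = -1/26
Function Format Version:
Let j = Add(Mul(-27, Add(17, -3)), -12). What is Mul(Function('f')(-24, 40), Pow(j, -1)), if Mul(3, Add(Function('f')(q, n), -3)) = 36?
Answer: Rational(-1, 26) ≈ -0.038462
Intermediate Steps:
Function('f')(q, n) = 15 (Function('f')(q, n) = Add(3, Mul(Rational(1, 3), 36)) = Add(3, 12) = 15)
j = -390 (j = Add(Mul(-27, 14), -12) = Add(-378, -12) = -390)
Mul(Function('f')(-24, 40), Pow(j, -1)) = Mul(15, Pow(-390, -1)) = Mul(15, Rational(-1, 390)) = Rational(-1, 26)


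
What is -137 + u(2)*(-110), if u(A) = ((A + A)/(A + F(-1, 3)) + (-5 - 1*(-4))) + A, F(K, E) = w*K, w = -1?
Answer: -1181/3 ≈ -393.67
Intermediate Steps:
F(K, E) = -K
u(A) = -1 + A + 2*A/(1 + A) (u(A) = ((A + A)/(A - 1*(-1)) + (-5 - 1*(-4))) + A = ((2*A)/(A + 1) + (-5 + 4)) + A = ((2*A)/(1 + A) - 1) + A = (2*A/(1 + A) - 1) + A = (-1 + 2*A/(1 + A)) + A = -1 + A + 2*A/(1 + A))
-137 + u(2)*(-110) = -137 + ((-1 + 2**2 + 2*2)/(1 + 2))*(-110) = -137 + ((-1 + 4 + 4)/3)*(-110) = -137 + ((1/3)*7)*(-110) = -137 + (7/3)*(-110) = -137 - 770/3 = -1181/3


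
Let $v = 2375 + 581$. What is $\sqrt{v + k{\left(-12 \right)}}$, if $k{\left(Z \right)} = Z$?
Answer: $8 \sqrt{46} \approx 54.259$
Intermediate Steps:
$v = 2956$
$\sqrt{v + k{\left(-12 \right)}} = \sqrt{2956 - 12} = \sqrt{2944} = 8 \sqrt{46}$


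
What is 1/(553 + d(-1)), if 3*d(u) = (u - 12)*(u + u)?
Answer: 3/1685 ≈ 0.0017804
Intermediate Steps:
d(u) = 2*u*(-12 + u)/3 (d(u) = ((u - 12)*(u + u))/3 = ((-12 + u)*(2*u))/3 = (2*u*(-12 + u))/3 = 2*u*(-12 + u)/3)
1/(553 + d(-1)) = 1/(553 + (2/3)*(-1)*(-12 - 1)) = 1/(553 + (2/3)*(-1)*(-13)) = 1/(553 + 26/3) = 1/(1685/3) = 3/1685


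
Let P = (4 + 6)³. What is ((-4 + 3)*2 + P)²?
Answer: 996004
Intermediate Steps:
P = 1000 (P = 10³ = 1000)
((-4 + 3)*2 + P)² = ((-4 + 3)*2 + 1000)² = (-1*2 + 1000)² = (-2 + 1000)² = 998² = 996004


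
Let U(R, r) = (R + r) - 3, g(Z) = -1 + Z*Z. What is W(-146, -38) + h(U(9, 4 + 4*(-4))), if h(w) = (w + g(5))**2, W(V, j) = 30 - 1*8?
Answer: 346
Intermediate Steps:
W(V, j) = 22 (W(V, j) = 30 - 8 = 22)
g(Z) = -1 + Z**2
U(R, r) = -3 + R + r
h(w) = (24 + w)**2 (h(w) = (w + (-1 + 5**2))**2 = (w + (-1 + 25))**2 = (w + 24)**2 = (24 + w)**2)
W(-146, -38) + h(U(9, 4 + 4*(-4))) = 22 + (24 + (-3 + 9 + (4 + 4*(-4))))**2 = 22 + (24 + (-3 + 9 + (4 - 16)))**2 = 22 + (24 + (-3 + 9 - 12))**2 = 22 + (24 - 6)**2 = 22 + 18**2 = 22 + 324 = 346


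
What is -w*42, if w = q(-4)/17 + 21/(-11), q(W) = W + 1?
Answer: 16380/187 ≈ 87.594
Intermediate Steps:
q(W) = 1 + W
w = -390/187 (w = (1 - 4)/17 + 21/(-11) = -3*1/17 + 21*(-1/11) = -3/17 - 21/11 = -390/187 ≈ -2.0856)
-w*42 = -1*(-390/187)*42 = (390/187)*42 = 16380/187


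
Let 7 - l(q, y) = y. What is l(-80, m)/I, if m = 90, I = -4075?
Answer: 83/4075 ≈ 0.020368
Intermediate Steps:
l(q, y) = 7 - y
l(-80, m)/I = (7 - 1*90)/(-4075) = (7 - 90)*(-1/4075) = -83*(-1/4075) = 83/4075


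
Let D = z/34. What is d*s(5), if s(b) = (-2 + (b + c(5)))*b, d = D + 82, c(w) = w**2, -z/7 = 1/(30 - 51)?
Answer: 585550/51 ≈ 11481.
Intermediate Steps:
z = 1/3 (z = -7/(30 - 51) = -7/(-21) = -7*(-1/21) = 1/3 ≈ 0.33333)
D = 1/102 (D = (1/3)/34 = (1/3)*(1/34) = 1/102 ≈ 0.0098039)
d = 8365/102 (d = 1/102 + 82 = 8365/102 ≈ 82.010)
s(b) = b*(23 + b) (s(b) = (-2 + (b + 5**2))*b = (-2 + (b + 25))*b = (-2 + (25 + b))*b = (23 + b)*b = b*(23 + b))
d*s(5) = 8365*(5*(23 + 5))/102 = 8365*(5*28)/102 = (8365/102)*140 = 585550/51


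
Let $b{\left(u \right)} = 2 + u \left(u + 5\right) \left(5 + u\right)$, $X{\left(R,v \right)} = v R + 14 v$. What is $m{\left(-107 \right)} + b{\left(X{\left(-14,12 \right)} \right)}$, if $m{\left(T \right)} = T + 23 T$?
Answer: $-2566$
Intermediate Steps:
$X{\left(R,v \right)} = 14 v + R v$ ($X{\left(R,v \right)} = R v + 14 v = 14 v + R v$)
$m{\left(T \right)} = 24 T$
$b{\left(u \right)} = 2 + u \left(5 + u\right)^{2}$ ($b{\left(u \right)} = 2 + u \left(5 + u\right) \left(5 + u\right) = 2 + u \left(5 + u\right)^{2}$)
$m{\left(-107 \right)} + b{\left(X{\left(-14,12 \right)} \right)} = 24 \left(-107\right) + \left(2 + 12 \left(14 - 14\right) \left(5 + 12 \left(14 - 14\right)\right)^{2}\right) = -2568 + \left(2 + 12 \cdot 0 \left(5 + 12 \cdot 0\right)^{2}\right) = -2568 + \left(2 + 0 \left(5 + 0\right)^{2}\right) = -2568 + \left(2 + 0 \cdot 5^{2}\right) = -2568 + \left(2 + 0 \cdot 25\right) = -2568 + \left(2 + 0\right) = -2568 + 2 = -2566$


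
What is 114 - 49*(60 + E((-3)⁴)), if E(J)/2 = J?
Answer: -10764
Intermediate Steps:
E(J) = 2*J
114 - 49*(60 + E((-3)⁴)) = 114 - 49*(60 + 2*(-3)⁴) = 114 - 49*(60 + 2*81) = 114 - 49*(60 + 162) = 114 - 49*222 = 114 - 10878 = -10764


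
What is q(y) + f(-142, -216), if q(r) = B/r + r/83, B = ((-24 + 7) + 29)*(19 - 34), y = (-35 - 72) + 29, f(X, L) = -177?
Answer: -189507/1079 ≈ -175.63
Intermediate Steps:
y = -78 (y = -107 + 29 = -78)
B = -180 (B = (-17 + 29)*(-15) = 12*(-15) = -180)
q(r) = -180/r + r/83
q(y) + f(-142, -216) = (-180/(-78) + (1/83)*(-78)) - 177 = (-180*(-1/78) - 78/83) - 177 = (30/13 - 78/83) - 177 = 1476/1079 - 177 = -189507/1079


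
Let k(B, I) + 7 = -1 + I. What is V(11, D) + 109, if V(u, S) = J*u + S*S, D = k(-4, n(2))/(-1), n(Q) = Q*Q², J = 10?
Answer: 219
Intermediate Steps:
n(Q) = Q³
k(B, I) = -8 + I (k(B, I) = -7 + (-1 + I) = -8 + I)
D = 0 (D = (-8 + 2³)/(-1) = (-8 + 8)*(-1) = 0*(-1) = 0)
V(u, S) = S² + 10*u (V(u, S) = 10*u + S*S = 10*u + S² = S² + 10*u)
V(11, D) + 109 = (0² + 10*11) + 109 = (0 + 110) + 109 = 110 + 109 = 219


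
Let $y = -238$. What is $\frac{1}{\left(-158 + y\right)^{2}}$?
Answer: $\frac{1}{156816} \approx 6.3769 \cdot 10^{-6}$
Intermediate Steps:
$\frac{1}{\left(-158 + y\right)^{2}} = \frac{1}{\left(-158 - 238\right)^{2}} = \frac{1}{\left(-396\right)^{2}} = \frac{1}{156816}$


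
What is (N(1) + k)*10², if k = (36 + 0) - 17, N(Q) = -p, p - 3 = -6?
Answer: 2200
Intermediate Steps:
p = -3 (p = 3 - 6 = -3)
N(Q) = 3 (N(Q) = -1*(-3) = 3)
k = 19 (k = 36 - 17 = 19)
(N(1) + k)*10² = (3 + 19)*10² = 22*100 = 2200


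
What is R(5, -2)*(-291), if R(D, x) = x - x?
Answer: 0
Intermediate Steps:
R(D, x) = 0
R(5, -2)*(-291) = 0*(-291) = 0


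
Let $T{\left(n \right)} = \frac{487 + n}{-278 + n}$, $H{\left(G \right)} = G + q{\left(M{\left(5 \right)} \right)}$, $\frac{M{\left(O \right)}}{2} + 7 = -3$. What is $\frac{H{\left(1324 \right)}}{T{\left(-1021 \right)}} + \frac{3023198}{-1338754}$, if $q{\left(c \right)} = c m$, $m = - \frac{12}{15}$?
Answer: $\frac{194058429159}{59574553} \approx 3257.4$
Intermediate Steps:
$M{\left(O \right)} = -20$ ($M{\left(O \right)} = -14 + 2 \left(-3\right) = -14 - 6 = -20$)
$m = - \frac{4}{5}$ ($m = \left(-12\right) \frac{1}{15} = - \frac{4}{5} \approx -0.8$)
$q{\left(c \right)} = - \frac{4 c}{5}$ ($q{\left(c \right)} = c \left(- \frac{4}{5}\right) = - \frac{4 c}{5}$)
$H{\left(G \right)} = 16 + G$ ($H{\left(G \right)} = G - -16 = G + 16 = 16 + G$)
$T{\left(n \right)} = \frac{487 + n}{-278 + n}$
$\frac{H{\left(1324 \right)}}{T{\left(-1021 \right)}} + \frac{3023198}{-1338754} = \frac{16 + 1324}{\frac{1}{-278 - 1021} \left(487 - 1021\right)} + \frac{3023198}{-1338754} = \frac{1340}{\frac{1}{-1299} \left(-534\right)} + 3023198 \left(- \frac{1}{1338754}\right) = \frac{1340}{\left(- \frac{1}{1299}\right) \left(-534\right)} - \frac{1511599}{669377} = \frac{1340}{\frac{178}{433}} - \frac{1511599}{669377} = 1340 \cdot \frac{433}{178} - \frac{1511599}{669377} = \frac{290110}{89} - \frac{1511599}{669377} = \frac{194058429159}{59574553}$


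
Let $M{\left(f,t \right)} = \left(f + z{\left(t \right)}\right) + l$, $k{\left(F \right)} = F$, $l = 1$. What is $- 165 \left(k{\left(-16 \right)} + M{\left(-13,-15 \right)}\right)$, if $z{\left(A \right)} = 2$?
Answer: $4290$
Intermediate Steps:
$M{\left(f,t \right)} = 3 + f$ ($M{\left(f,t \right)} = \left(f + 2\right) + 1 = \left(2 + f\right) + 1 = 3 + f$)
$- 165 \left(k{\left(-16 \right)} + M{\left(-13,-15 \right)}\right) = - 165 \left(-16 + \left(3 - 13\right)\right) = - 165 \left(-16 - 10\right) = \left(-165\right) \left(-26\right) = 4290$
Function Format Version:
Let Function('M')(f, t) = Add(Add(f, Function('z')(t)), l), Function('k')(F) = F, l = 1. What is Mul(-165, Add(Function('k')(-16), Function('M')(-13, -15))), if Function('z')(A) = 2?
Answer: 4290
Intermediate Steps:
Function('M')(f, t) = Add(3, f) (Function('M')(f, t) = Add(Add(f, 2), 1) = Add(Add(2, f), 1) = Add(3, f))
Mul(-165, Add(Function('k')(-16), Function('M')(-13, -15))) = Mul(-165, Add(-16, Add(3, -13))) = Mul(-165, Add(-16, -10)) = Mul(-165, -26) = 4290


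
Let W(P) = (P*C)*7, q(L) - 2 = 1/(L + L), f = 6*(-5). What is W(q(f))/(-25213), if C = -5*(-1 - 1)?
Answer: -833/151278 ≈ -0.0055064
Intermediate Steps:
f = -30
q(L) = 2 + 1/(2*L) (q(L) = 2 + 1/(L + L) = 2 + 1/(2*L))
C = 10 (C = -5*(-2) = 10)
W(P) = 70*P (W(P) = (P*10)*7 = (10*P)*7 = 70*P)
W(q(f))/(-25213) = (70*(2 + (½)/(-30)))/(-25213) = (70*(2 + (½)*(-1/30)))*(-1/25213) = (70*(2 - 1/60))*(-1/25213) = (70*(119/60))*(-1/25213) = (833/6)*(-1/25213) = -833/151278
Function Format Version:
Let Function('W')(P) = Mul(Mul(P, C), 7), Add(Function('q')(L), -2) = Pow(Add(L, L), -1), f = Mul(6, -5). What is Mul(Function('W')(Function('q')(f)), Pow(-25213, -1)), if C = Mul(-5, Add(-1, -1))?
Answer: Rational(-833, 151278) ≈ -0.0055064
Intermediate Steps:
f = -30
Function('q')(L) = Add(2, Mul(Rational(1, 2), Pow(L, -1))) (Function('q')(L) = Add(2, Pow(Add(L, L), -1)) = Add(2, Pow(Mul(2, L), -1)) = Add(2, Mul(Rational(1, 2), Pow(L, -1))))
C = 10 (C = Mul(-5, -2) = 10)
Function('W')(P) = Mul(70, P) (Function('W')(P) = Mul(Mul(P, 10), 7) = Mul(Mul(10, P), 7) = Mul(70, P))
Mul(Function('W')(Function('q')(f)), Pow(-25213, -1)) = Mul(Mul(70, Add(2, Mul(Rational(1, 2), Pow(-30, -1)))), Pow(-25213, -1)) = Mul(Mul(70, Add(2, Mul(Rational(1, 2), Rational(-1, 30)))), Rational(-1, 25213)) = Mul(Mul(70, Add(2, Rational(-1, 60))), Rational(-1, 25213)) = Mul(Mul(70, Rational(119, 60)), Rational(-1, 25213)) = Mul(Rational(833, 6), Rational(-1, 25213)) = Rational(-833, 151278)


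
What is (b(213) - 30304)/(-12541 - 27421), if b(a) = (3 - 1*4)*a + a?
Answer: 15152/19981 ≈ 0.75832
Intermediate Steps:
b(a) = 0 (b(a) = (3 - 4)*a + a = -a + a = 0)
(b(213) - 30304)/(-12541 - 27421) = (0 - 30304)/(-12541 - 27421) = -30304/(-39962) = -30304*(-1/39962) = 15152/19981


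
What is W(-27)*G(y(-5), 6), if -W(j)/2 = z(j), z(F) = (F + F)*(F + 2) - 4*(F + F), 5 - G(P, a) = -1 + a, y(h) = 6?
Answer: 0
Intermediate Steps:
G(P, a) = 6 - a (G(P, a) = 5 - (-1 + a) = 5 + (1 - a) = 6 - a)
z(F) = -8*F + 2*F*(2 + F) (z(F) = (2*F)*(2 + F) - 4*2*F = 2*F*(2 + F) - 8*F = -8*F + 2*F*(2 + F))
W(j) = -4*j*(-2 + j)
W(-27)*G(y(-5), 6) = (4*(-27)*(2 - 1*(-27)))*(6 - 1*6) = (4*(-27)*(2 + 27))*(6 - 6) = (4*(-27)*29)*0 = -3132*0 = 0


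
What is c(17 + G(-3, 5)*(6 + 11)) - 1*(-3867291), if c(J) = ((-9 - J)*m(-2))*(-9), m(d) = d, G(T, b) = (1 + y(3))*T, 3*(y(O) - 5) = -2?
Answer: 3871719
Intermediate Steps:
y(O) = 13/3 (y(O) = 5 + (⅓)*(-2) = 5 - ⅔ = 13/3)
G(T, b) = 16*T/3 (G(T, b) = (1 + 13/3)*T = 16*T/3)
c(J) = -162 - 18*J (c(J) = ((-9 - J)*(-2))*(-9) = (18 + 2*J)*(-9) = -162 - 18*J)
c(17 + G(-3, 5)*(6 + 11)) - 1*(-3867291) = (-162 - 18*(17 + ((16/3)*(-3))*(6 + 11))) - 1*(-3867291) = (-162 - 18*(17 - 16*17)) + 3867291 = (-162 - 18*(17 - 272)) + 3867291 = (-162 - 18*(-255)) + 3867291 = (-162 + 4590) + 3867291 = 4428 + 3867291 = 3871719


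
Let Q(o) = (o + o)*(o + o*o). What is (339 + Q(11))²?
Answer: 10517049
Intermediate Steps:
Q(o) = 2*o*(o + o²) (Q(o) = (2*o)*(o + o²) = 2*o*(o + o²))
(339 + Q(11))² = (339 + 2*11²*(1 + 11))² = (339 + 2*121*12)² = (339 + 2904)² = 3243² = 10517049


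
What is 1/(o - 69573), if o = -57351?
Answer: -1/126924 ≈ -7.8787e-6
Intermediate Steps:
1/(o - 69573) = 1/(-57351 - 69573) = 1/(-126924) = -1/126924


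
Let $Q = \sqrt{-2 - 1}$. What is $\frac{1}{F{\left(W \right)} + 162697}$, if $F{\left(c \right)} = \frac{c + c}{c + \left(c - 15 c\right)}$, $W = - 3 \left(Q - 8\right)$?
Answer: $\frac{13}{2115059} \approx 6.1464 \cdot 10^{-6}$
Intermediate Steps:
$Q = i \sqrt{3}$ ($Q = \sqrt{-3} = i \sqrt{3} \approx 1.732 i$)
$W = 24 - 3 i \sqrt{3}$ ($W = - 3 \left(i \sqrt{3} - 8\right) = - 3 \left(-8 + i \sqrt{3}\right) = 24 - 3 i \sqrt{3} \approx 24.0 - 5.1962 i$)
$F{\left(c \right)} = - \frac{2}{13}$ ($F{\left(c \right)} = \frac{2 c}{c - 14 c} = \frac{2 c}{\left(-13\right) c} = 2 c \left(- \frac{1}{13 c}\right) = - \frac{2}{13}$)
$\frac{1}{F{\left(W \right)} + 162697} = \frac{1}{- \frac{2}{13} + 162697} = \frac{1}{\frac{2115059}{13}} = \frac{13}{2115059}$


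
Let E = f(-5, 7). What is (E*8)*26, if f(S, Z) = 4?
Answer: 832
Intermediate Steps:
E = 4
(E*8)*26 = (4*8)*26 = 32*26 = 832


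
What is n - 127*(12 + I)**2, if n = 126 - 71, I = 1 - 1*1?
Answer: -18233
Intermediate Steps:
I = 0 (I = 1 - 1 = 0)
n = 55
n - 127*(12 + I)**2 = 55 - 127*(12 + 0)**2 = 55 - 127*12**2 = 55 - 127*144 = 55 - 18288 = -18233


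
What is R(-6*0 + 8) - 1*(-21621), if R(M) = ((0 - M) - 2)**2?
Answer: 21721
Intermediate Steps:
R(M) = (-2 - M)**2 (R(M) = (-M - 2)**2 = (-2 - M)**2)
R(-6*0 + 8) - 1*(-21621) = (2 + (-6*0 + 8))**2 - 1*(-21621) = (2 + (0 + 8))**2 + 21621 = (2 + 8)**2 + 21621 = 10**2 + 21621 = 100 + 21621 = 21721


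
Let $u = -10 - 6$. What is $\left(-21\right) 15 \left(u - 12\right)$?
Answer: $8820$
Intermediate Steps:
$u = -16$
$\left(-21\right) 15 \left(u - 12\right) = \left(-21\right) 15 \left(-16 - 12\right) = \left(-315\right) \left(-28\right) = 8820$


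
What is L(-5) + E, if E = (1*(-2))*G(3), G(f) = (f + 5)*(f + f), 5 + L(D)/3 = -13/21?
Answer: -790/7 ≈ -112.86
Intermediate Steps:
L(D) = -118/7 (L(D) = -15 + 3*(-13/21) = -15 - 13/7 = -118/7)
G(f) = 2*f*(5 + f) (G(f) = (5 + f)*(2*f) = 2*f*(5 + f))
E = -96 (E = (1*(-2))*(2*3*(5 + 3)) = -4*3*8 = -2*48 = -96)
L(-5) + E = -118/7 - 96 = -790/7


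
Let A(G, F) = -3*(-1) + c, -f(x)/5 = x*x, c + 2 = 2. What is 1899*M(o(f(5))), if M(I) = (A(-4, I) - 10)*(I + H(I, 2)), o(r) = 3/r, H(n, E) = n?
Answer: 79758/125 ≈ 638.06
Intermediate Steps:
c = 0 (c = -2 + 2 = 0)
f(x) = -5*x² (f(x) = -5*x*x = -5*x²)
A(G, F) = 3 (A(G, F) = -3*(-1) + 0 = 3 + 0 = 3)
M(I) = -14*I (M(I) = (3 - 10)*(I + I) = -14*I)
1899*M(o(f(5))) = 1899*(-42/((-5*5²))) = 1899*(-42/((-5*25))) = 1899*(-42/(-125)) = 1899*(-42*(-1)/125) = 1899*(-14*(-3/125)) = 1899*(42/125) = 79758/125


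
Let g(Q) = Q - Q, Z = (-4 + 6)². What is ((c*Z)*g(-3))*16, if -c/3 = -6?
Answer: 0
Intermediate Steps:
Z = 4 (Z = 2² = 4)
c = 18 (c = -3*(-6) = 18)
g(Q) = 0
((c*Z)*g(-3))*16 = ((18*4)*0)*16 = (72*0)*16 = 0*16 = 0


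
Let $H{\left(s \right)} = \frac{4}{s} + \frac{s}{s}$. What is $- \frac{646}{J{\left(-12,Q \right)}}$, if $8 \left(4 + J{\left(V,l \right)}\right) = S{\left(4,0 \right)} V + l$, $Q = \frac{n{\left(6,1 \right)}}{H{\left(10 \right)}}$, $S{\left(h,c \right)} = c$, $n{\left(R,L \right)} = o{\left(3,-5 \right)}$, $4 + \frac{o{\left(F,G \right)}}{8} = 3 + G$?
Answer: $\frac{2261}{29} \approx 77.966$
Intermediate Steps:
$o{\left(F,G \right)} = -8 + 8 G$ ($o{\left(F,G \right)} = -32 + 8 \left(3 + G\right) = -32 + \left(24 + 8 G\right) = -8 + 8 G$)
$n{\left(R,L \right)} = -48$ ($n{\left(R,L \right)} = -8 + 8 \left(-5\right) = -8 - 40 = -48$)
$H{\left(s \right)} = 1 + \frac{4}{s}$ ($H{\left(s \right)} = \frac{4}{s} + 1 = 1 + \frac{4}{s}$)
$Q = - \frac{240}{7}$ ($Q = - \frac{48}{\frac{1}{10} \left(4 + 10\right)} = - \frac{48}{\frac{1}{10} \cdot 14} = - \frac{48}{\frac{7}{5}} = \left(-48\right) \frac{5}{7} = - \frac{240}{7} \approx -34.286$)
$J{\left(V,l \right)} = -4 + \frac{l}{8}$ ($J{\left(V,l \right)} = -4 + \frac{0 V + l}{8} = -4 + \frac{0 + l}{8} = -4 + \frac{l}{8}$)
$- \frac{646}{J{\left(-12,Q \right)}} = - \frac{646}{-4 + \frac{1}{8} \left(- \frac{240}{7}\right)} = - \frac{646}{-4 - \frac{30}{7}} = - \frac{646}{- \frac{58}{7}} = \left(-646\right) \left(- \frac{7}{58}\right) = \frac{2261}{29}$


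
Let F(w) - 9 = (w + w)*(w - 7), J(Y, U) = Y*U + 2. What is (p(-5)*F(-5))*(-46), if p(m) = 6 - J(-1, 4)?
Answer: -47472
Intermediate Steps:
J(Y, U) = 2 + U*Y (J(Y, U) = U*Y + 2 = 2 + U*Y)
F(w) = 9 + 2*w*(-7 + w) (F(w) = 9 + (w + w)*(w - 7) = 9 + (2*w)*(-7 + w) = 9 + 2*w*(-7 + w))
p(m) = 8 (p(m) = 6 - (2 + 4*(-1)) = 6 - (2 - 4) = 6 - 1*(-2) = 6 + 2 = 8)
(p(-5)*F(-5))*(-46) = (8*(9 - 14*(-5) + 2*(-5)²))*(-46) = (8*(9 + 70 + 2*25))*(-46) = (8*(9 + 70 + 50))*(-46) = (8*129)*(-46) = 1032*(-46) = -47472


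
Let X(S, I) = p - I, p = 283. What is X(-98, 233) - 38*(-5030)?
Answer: 191190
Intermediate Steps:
X(S, I) = 283 - I
X(-98, 233) - 38*(-5030) = (283 - 1*233) - 38*(-5030) = (283 - 233) - 1*(-191140) = 50 + 191140 = 191190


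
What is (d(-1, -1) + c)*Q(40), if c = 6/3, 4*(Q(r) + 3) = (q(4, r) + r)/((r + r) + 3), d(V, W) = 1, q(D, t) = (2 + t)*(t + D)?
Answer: 669/83 ≈ 8.0602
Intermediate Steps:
q(D, t) = (2 + t)*(D + t)
Q(r) = -3 + (8 + r² + 7*r)/(4*(3 + 2*r)) (Q(r) = -3 + (((r² + 2*4 + 2*r + 4*r) + r)/((r + r) + 3))/4 = -3 + (((r² + 8 + 2*r + 4*r) + r)/(2*r + 3))/4 = -3 + (((8 + r² + 6*r) + r)/(3 + 2*r))/4 = -3 + ((8 + r² + 7*r)/(3 + 2*r))/4 = -3 + (8 + r² + 7*r)/(4*(3 + 2*r)))
c = 2 (c = 6*(⅓) = 2)
(d(-1, -1) + c)*Q(40) = (1 + 2)*((-28 + 40² - 17*40)/(4*(3 + 2*40))) = 3*((-28 + 1600 - 680)/(4*(3 + 80))) = 3*((¼)*892/83) = 3*((¼)*(1/83)*892) = 3*(223/83) = 669/83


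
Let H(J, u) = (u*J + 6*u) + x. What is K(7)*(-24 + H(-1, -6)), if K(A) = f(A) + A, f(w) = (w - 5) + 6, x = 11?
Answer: -645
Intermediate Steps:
H(J, u) = 11 + 6*u + J*u (H(J, u) = (u*J + 6*u) + 11 = (J*u + 6*u) + 11 = (6*u + J*u) + 11 = 11 + 6*u + J*u)
f(w) = 1 + w (f(w) = (-5 + w) + 6 = 1 + w)
K(A) = 1 + 2*A (K(A) = (1 + A) + A = 1 + 2*A)
K(7)*(-24 + H(-1, -6)) = (1 + 2*7)*(-24 + (11 + 6*(-6) - 1*(-6))) = (1 + 14)*(-24 + (11 - 36 + 6)) = 15*(-24 - 19) = 15*(-43) = -645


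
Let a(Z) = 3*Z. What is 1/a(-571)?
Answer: -1/1713 ≈ -0.00058377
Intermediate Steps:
1/a(-571) = 1/(3*(-571)) = 1/(-1713) = -1/1713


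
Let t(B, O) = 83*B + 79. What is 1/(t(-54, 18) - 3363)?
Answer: -1/7766 ≈ -0.00012877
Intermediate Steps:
t(B, O) = 79 + 83*B
1/(t(-54, 18) - 3363) = 1/((79 + 83*(-54)) - 3363) = 1/((79 - 4482) - 3363) = 1/(-4403 - 3363) = 1/(-7766) = -1/7766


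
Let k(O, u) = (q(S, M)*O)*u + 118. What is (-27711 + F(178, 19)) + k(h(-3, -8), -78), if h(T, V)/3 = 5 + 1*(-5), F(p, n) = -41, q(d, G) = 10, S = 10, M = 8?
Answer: -27634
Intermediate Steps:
h(T, V) = 0 (h(T, V) = 3*(5 + 1*(-5)) = 3*(5 - 5) = 3*0 = 0)
k(O, u) = 118 + 10*O*u (k(O, u) = (10*O)*u + 118 = 10*O*u + 118 = 118 + 10*O*u)
(-27711 + F(178, 19)) + k(h(-3, -8), -78) = (-27711 - 41) + (118 + 10*0*(-78)) = -27752 + (118 + 0) = -27752 + 118 = -27634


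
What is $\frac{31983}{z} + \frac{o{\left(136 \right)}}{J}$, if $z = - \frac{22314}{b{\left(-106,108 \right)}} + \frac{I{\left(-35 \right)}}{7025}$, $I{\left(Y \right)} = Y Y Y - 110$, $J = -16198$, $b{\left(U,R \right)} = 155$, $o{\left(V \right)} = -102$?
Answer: $- \frac{11281732083144}{52941065359} \approx -213.1$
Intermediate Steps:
$I{\left(Y \right)} = -110 + Y^{3}$ ($I{\left(Y \right)} = Y^{2} Y - 110 = Y^{3} - 110 = -110 + Y^{3}$)
$z = - \frac{6536741}{43555}$ ($z = - \frac{22314}{155} + \frac{-110 + \left(-35\right)^{3}}{7025} = \left(-22314\right) \frac{1}{155} + \left(-110 - 42875\right) \frac{1}{7025} = - \frac{22314}{155} - \frac{8597}{1405} = - \frac{6536741}{43555} \approx -150.08$)
$\frac{31983}{z} + \frac{o{\left(136 \right)}}{J} = \frac{31983}{- \frac{6536741}{43555}} - \frac{102}{-16198} = 31983 \left(- \frac{43555}{6536741}\right) - - \frac{51}{8099} = - \frac{1393019565}{6536741} + \frac{51}{8099} = - \frac{11281732083144}{52941065359}$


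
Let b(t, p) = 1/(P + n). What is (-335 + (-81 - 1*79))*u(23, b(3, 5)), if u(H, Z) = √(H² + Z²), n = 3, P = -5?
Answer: -495*√2117/2 ≈ -11388.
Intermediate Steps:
b(t, p) = -½ (b(t, p) = 1/(-5 + 3) = 1/(-2) = -½)
(-335 + (-81 - 1*79))*u(23, b(3, 5)) = (-335 + (-81 - 1*79))*√(23² + (-½)²) = (-335 + (-81 - 79))*√(529 + ¼) = (-335 - 160)*√(2117/4) = -495*√2117/2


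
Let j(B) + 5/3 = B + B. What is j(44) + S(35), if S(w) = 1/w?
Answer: 9068/105 ≈ 86.362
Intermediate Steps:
j(B) = -5/3 + 2*B (j(B) = -5/3 + (B + B) = -5/3 + 2*B)
j(44) + S(35) = (-5/3 + 2*44) + 1/35 = (-5/3 + 88) + 1/35 = 259/3 + 1/35 = 9068/105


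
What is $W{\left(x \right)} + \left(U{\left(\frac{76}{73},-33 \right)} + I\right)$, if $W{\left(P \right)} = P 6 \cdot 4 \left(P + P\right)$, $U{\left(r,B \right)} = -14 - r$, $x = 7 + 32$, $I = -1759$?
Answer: $\frac{5200079}{73} \approx 71234.0$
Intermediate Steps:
$x = 39$
$W{\left(P \right)} = 48 P^{2}$ ($W{\left(P \right)} = 6 P 4 \cdot 2 P = 24 P 2 P = 48 P^{2}$)
$W{\left(x \right)} + \left(U{\left(\frac{76}{73},-33 \right)} + I\right) = 48 \cdot 39^{2} - \left(1773 + \frac{76}{73}\right) = 48 \cdot 1521 - \left(1773 + \frac{76}{73}\right) = 73008 - \frac{129505}{73} = \frac{5200079}{73}$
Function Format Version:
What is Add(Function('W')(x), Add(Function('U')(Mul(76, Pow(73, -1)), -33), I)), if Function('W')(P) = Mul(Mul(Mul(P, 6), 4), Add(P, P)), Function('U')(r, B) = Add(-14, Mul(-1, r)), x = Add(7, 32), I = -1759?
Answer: Rational(5200079, 73) ≈ 71234.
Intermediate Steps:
x = 39
Function('W')(P) = Mul(48, Pow(P, 2)) (Function('W')(P) = Mul(Mul(Mul(6, P), 4), Mul(2, P)) = Mul(Mul(24, P), Mul(2, P)) = Mul(48, Pow(P, 2)))
Add(Function('W')(x), Add(Function('U')(Mul(76, Pow(73, -1)), -33), I)) = Add(Mul(48, Pow(39, 2)), Add(Add(-14, Mul(-1, Mul(76, Pow(73, -1)))), -1759)) = Add(Mul(48, 1521), Add(Add(-14, Mul(-1, Mul(76, Rational(1, 73)))), -1759)) = Add(73008, Add(Add(-14, Mul(-1, Rational(76, 73))), -1759)) = Add(73008, Add(Add(-14, Rational(-76, 73)), -1759)) = Add(73008, Add(Rational(-1098, 73), -1759)) = Add(73008, Rational(-129505, 73)) = Rational(5200079, 73)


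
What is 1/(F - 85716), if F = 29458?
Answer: -1/56258 ≈ -1.7775e-5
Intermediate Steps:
1/(F - 85716) = 1/(29458 - 85716) = 1/(-56258) = -1/56258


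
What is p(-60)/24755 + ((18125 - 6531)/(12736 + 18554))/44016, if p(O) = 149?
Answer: 20549884483/3409408714320 ≈ 0.0060274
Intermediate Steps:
p(-60)/24755 + ((18125 - 6531)/(12736 + 18554))/44016 = 149/24755 + ((18125 - 6531)/(12736 + 18554))/44016 = 149*(1/24755) + (11594/31290)*(1/44016) = 149/24755 + (11594*(1/31290))*(1/44016) = 149/24755 + (5797/15645)*(1/44016) = 149/24755 + 5797/688630320 = 20549884483/3409408714320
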